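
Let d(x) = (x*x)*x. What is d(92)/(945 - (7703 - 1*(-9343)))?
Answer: -778688/16101 ≈ -48.363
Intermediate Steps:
d(x) = x**3 (d(x) = x**2*x = x**3)
d(92)/(945 - (7703 - 1*(-9343))) = 92**3/(945 - (7703 - 1*(-9343))) = 778688/(945 - (7703 + 9343)) = 778688/(945 - 1*17046) = 778688/(945 - 17046) = 778688/(-16101) = 778688*(-1/16101) = -778688/16101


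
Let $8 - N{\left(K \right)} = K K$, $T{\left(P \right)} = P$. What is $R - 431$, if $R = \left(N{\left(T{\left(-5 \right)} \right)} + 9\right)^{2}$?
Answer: $-367$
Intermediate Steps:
$N{\left(K \right)} = 8 - K^{2}$ ($N{\left(K \right)} = 8 - K K = 8 - K^{2}$)
$R = 64$ ($R = \left(\left(8 - \left(-5\right)^{2}\right) + 9\right)^{2} = \left(\left(8 - 25\right) + 9\right)^{2} = \left(-17 + 9\right)^{2} = \left(-8\right)^{2} = 64$)
$R - 431 = 64 - 431 = -367$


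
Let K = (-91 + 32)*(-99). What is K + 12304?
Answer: 18145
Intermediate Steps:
K = 5841 (K = -59*(-99) = 5841)
K + 12304 = 5841 + 12304 = 18145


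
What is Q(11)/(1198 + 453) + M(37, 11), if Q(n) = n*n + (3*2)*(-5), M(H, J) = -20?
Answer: -2533/127 ≈ -19.945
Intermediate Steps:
Q(n) = -30 + n² (Q(n) = n² + 6*(-5) = n² - 30 = -30 + n²)
Q(11)/(1198 + 453) + M(37, 11) = (-30 + 11²)/(1198 + 453) - 20 = (-30 + 121)/1651 - 20 = 91*(1/1651) - 20 = 7/127 - 20 = -2533/127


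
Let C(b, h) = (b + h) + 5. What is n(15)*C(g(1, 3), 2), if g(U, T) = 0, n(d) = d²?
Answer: 1575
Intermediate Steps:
C(b, h) = 5 + b + h
n(15)*C(g(1, 3), 2) = 15²*(5 + 0 + 2) = 225*7 = 1575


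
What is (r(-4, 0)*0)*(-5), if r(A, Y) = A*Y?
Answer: 0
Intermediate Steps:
(r(-4, 0)*0)*(-5) = (-4*0*0)*(-5) = (0*0)*(-5) = 0*(-5) = 0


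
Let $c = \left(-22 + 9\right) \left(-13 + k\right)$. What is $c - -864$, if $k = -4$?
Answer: $1085$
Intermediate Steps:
$c = 221$ ($c = \left(-22 + 9\right) \left(-13 - 4\right) = \left(-13\right) \left(-17\right) = 221$)
$c - -864 = 221 - -864 = 221 + 864 = 1085$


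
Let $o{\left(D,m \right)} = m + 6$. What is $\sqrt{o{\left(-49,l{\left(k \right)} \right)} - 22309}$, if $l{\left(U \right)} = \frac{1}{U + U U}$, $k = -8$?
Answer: $\frac{i \sqrt{17485538}}{28} \approx 149.34 i$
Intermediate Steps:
$l{\left(U \right)} = \frac{1}{U + U^{2}}$
$o{\left(D,m \right)} = 6 + m$
$\sqrt{o{\left(-49,l{\left(k \right)} \right)} - 22309} = \sqrt{\left(6 + \frac{1}{\left(-8\right) \left(1 - 8\right)}\right) - 22309} = \sqrt{\left(6 - \frac{1}{8 \left(-7\right)}\right) - 22309} = \sqrt{\left(6 - - \frac{1}{56}\right) - 22309} = \sqrt{\left(6 + \frac{1}{56}\right) - 22309} = \sqrt{\frac{337}{56} - 22309} = \sqrt{- \frac{1248967}{56}} = \frac{i \sqrt{17485538}}{28}$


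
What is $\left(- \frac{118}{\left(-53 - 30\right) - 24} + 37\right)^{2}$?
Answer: $\frac{16621929}{11449} \approx 1451.8$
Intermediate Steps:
$\left(- \frac{118}{\left(-53 - 30\right) - 24} + 37\right)^{2} = \left(- \frac{118}{-83 - 24} + 37\right)^{2} = \left(- \frac{118}{-107} + 37\right)^{2} = \left(\left(-118\right) \left(- \frac{1}{107}\right) + 37\right)^{2} = \left(\frac{118}{107} + 37\right)^{2} = \left(\frac{4077}{107}\right)^{2} = \frac{16621929}{11449}$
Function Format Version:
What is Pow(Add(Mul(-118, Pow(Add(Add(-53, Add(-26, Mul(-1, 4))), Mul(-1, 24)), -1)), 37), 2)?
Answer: Rational(16621929, 11449) ≈ 1451.8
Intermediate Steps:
Pow(Add(Mul(-118, Pow(Add(Add(-53, Add(-26, Mul(-1, 4))), Mul(-1, 24)), -1)), 37), 2) = Pow(Add(Mul(-118, Pow(Add(Add(-53, Add(-26, -4)), -24), -1)), 37), 2) = Pow(Add(Mul(-118, Pow(Add(Add(-53, -30), -24), -1)), 37), 2) = Pow(Add(Mul(-118, Pow(Add(-83, -24), -1)), 37), 2) = Pow(Add(Mul(-118, Pow(-107, -1)), 37), 2) = Pow(Add(Mul(-118, Rational(-1, 107)), 37), 2) = Pow(Add(Rational(118, 107), 37), 2) = Pow(Rational(4077, 107), 2) = Rational(16621929, 11449)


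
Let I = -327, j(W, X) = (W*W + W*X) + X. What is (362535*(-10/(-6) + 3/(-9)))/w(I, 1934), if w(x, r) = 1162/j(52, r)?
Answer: 25427238140/581 ≈ 4.3765e+7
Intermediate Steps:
j(W, X) = X + W² + W*X (j(W, X) = (W² + W*X) + X = X + W² + W*X)
w(x, r) = 1162/(2704 + 53*r) (w(x, r) = 1162/(r + 52² + 52*r) = 1162/(r + 2704 + 52*r) = 1162/(2704 + 53*r))
(362535*(-10/(-6) + 3/(-9)))/w(I, 1934) = (362535*(-10/(-6) + 3/(-9)))/((1162/(2704 + 53*1934))) = (362535*(-10*(-⅙) + 3*(-⅑)))/((1162/(2704 + 102502))) = (362535*(5/3 - ⅓))/((1162/105206)) = (362535*(4/3))/((1162*(1/105206))) = 483380/(581/52603) = 483380*(52603/581) = 25427238140/581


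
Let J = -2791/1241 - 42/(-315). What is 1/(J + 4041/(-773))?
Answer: -14389395/105666274 ≈ -0.13618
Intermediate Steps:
J = -39383/18615 (J = -2791*1/1241 - 42*(-1/315) = -2791/1241 + 2/15 = -39383/18615 ≈ -2.1157)
1/(J + 4041/(-773)) = 1/(-39383/18615 + 4041/(-773)) = 1/(-39383/18615 + 4041*(-1/773)) = 1/(-39383/18615 - 4041/773) = 1/(-105666274/14389395) = -14389395/105666274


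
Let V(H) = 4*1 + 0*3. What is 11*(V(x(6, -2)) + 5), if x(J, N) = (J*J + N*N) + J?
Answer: 99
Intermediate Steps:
x(J, N) = J + J² + N² (x(J, N) = (J² + N²) + J = J + J² + N²)
V(H) = 4 (V(H) = 4 + 0 = 4)
11*(V(x(6, -2)) + 5) = 11*(4 + 5) = 11*9 = 99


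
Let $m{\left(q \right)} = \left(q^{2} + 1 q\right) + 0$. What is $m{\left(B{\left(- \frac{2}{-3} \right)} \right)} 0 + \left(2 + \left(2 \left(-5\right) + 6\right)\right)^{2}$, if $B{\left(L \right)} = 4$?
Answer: $4$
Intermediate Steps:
$m{\left(q \right)} = q + q^{2}$ ($m{\left(q \right)} = \left(q^{2} + q\right) + 0 = \left(q + q^{2}\right) + 0 = q + q^{2}$)
$m{\left(B{\left(- \frac{2}{-3} \right)} \right)} 0 + \left(2 + \left(2 \left(-5\right) + 6\right)\right)^{2} = 4 \left(1 + 4\right) 0 + \left(2 + \left(2 \left(-5\right) + 6\right)\right)^{2} = 4 \cdot 5 \cdot 0 + \left(2 + \left(-10 + 6\right)\right)^{2} = 20 \cdot 0 + \left(2 - 4\right)^{2} = 0 + \left(-2\right)^{2} = 0 + 4 = 4$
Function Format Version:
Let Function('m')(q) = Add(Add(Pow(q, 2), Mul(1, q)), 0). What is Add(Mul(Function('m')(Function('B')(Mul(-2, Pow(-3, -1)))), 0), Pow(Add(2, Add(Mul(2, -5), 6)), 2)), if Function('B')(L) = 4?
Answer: 4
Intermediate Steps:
Function('m')(q) = Add(q, Pow(q, 2)) (Function('m')(q) = Add(Add(Pow(q, 2), q), 0) = Add(Add(q, Pow(q, 2)), 0) = Add(q, Pow(q, 2)))
Add(Mul(Function('m')(Function('B')(Mul(-2, Pow(-3, -1)))), 0), Pow(Add(2, Add(Mul(2, -5), 6)), 2)) = Add(Mul(Mul(4, Add(1, 4)), 0), Pow(Add(2, Add(Mul(2, -5), 6)), 2)) = Add(Mul(Mul(4, 5), 0), Pow(Add(2, Add(-10, 6)), 2)) = Add(Mul(20, 0), Pow(Add(2, -4), 2)) = Add(0, Pow(-2, 2)) = Add(0, 4) = 4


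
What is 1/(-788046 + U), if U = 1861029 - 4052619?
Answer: -1/2979636 ≈ -3.3561e-7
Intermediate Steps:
U = -2191590
1/(-788046 + U) = 1/(-788046 - 2191590) = 1/(-2979636) = -1/2979636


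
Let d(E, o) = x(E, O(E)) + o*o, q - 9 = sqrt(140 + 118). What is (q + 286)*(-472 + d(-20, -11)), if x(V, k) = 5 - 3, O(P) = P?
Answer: -102955 - 349*sqrt(258) ≈ -1.0856e+5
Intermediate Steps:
x(V, k) = 2
q = 9 + sqrt(258) (q = 9 + sqrt(140 + 118) = 9 + sqrt(258) ≈ 25.062)
d(E, o) = 2 + o**2 (d(E, o) = 2 + o*o = 2 + o**2)
(q + 286)*(-472 + d(-20, -11)) = ((9 + sqrt(258)) + 286)*(-472 + (2 + (-11)**2)) = (295 + sqrt(258))*(-472 + (2 + 121)) = (295 + sqrt(258))*(-472 + 123) = (295 + sqrt(258))*(-349) = -102955 - 349*sqrt(258)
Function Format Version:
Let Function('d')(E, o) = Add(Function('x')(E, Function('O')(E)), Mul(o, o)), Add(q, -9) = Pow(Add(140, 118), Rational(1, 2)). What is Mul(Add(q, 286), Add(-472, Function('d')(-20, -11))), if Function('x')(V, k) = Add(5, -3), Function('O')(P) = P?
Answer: Add(-102955, Mul(-349, Pow(258, Rational(1, 2)))) ≈ -1.0856e+5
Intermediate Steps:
Function('x')(V, k) = 2
q = Add(9, Pow(258, Rational(1, 2))) (q = Add(9, Pow(Add(140, 118), Rational(1, 2))) = Add(9, Pow(258, Rational(1, 2))) ≈ 25.062)
Function('d')(E, o) = Add(2, Pow(o, 2)) (Function('d')(E, o) = Add(2, Mul(o, o)) = Add(2, Pow(o, 2)))
Mul(Add(q, 286), Add(-472, Function('d')(-20, -11))) = Mul(Add(Add(9, Pow(258, Rational(1, 2))), 286), Add(-472, Add(2, Pow(-11, 2)))) = Mul(Add(295, Pow(258, Rational(1, 2))), Add(-472, Add(2, 121))) = Mul(Add(295, Pow(258, Rational(1, 2))), Add(-472, 123)) = Mul(Add(295, Pow(258, Rational(1, 2))), -349) = Add(-102955, Mul(-349, Pow(258, Rational(1, 2))))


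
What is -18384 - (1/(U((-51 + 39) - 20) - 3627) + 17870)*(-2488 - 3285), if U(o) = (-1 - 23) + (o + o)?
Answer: 383184137317/3715 ≈ 1.0315e+8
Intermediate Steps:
U(o) = -24 + 2*o
-18384 - (1/(U((-51 + 39) - 20) - 3627) + 17870)*(-2488 - 3285) = -18384 - (1/((-24 + 2*((-51 + 39) - 20)) - 3627) + 17870)*(-2488 - 3285) = -18384 - (1/((-24 + 2*(-12 - 20)) - 3627) + 17870)*(-5773) = -18384 - (1/((-24 + 2*(-32)) - 3627) + 17870)*(-5773) = -18384 - (1/((-24 - 64) - 3627) + 17870)*(-5773) = -18384 - (1/(-88 - 3627) + 17870)*(-5773) = -18384 - (1/(-3715) + 17870)*(-5773) = -18384 - (-1/3715 + 17870)*(-5773) = -18384 - 66387049*(-5773)/3715 = -18384 - 1*(-383252433877/3715) = -18384 + 383252433877/3715 = 383184137317/3715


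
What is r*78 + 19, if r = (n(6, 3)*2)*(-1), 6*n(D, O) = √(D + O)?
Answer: -59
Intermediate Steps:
n(D, O) = √(D + O)/6
r = -1 (r = ((√(6 + 3)/6)*2)*(-1) = ((√9/6)*2)*(-1) = (((⅙)*3)*2)*(-1) = ((½)*2)*(-1) = 1*(-1) = -1)
r*78 + 19 = -1*78 + 19 = -78 + 19 = -59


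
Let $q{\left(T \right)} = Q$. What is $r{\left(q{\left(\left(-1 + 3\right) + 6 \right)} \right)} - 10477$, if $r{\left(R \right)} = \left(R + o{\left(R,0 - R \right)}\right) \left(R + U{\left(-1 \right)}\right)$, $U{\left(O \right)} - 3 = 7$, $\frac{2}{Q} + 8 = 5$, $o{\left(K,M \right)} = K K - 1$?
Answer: $- \frac{283187}{27} \approx -10488.0$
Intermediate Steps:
$o{\left(K,M \right)} = -1 + K^{2}$ ($o{\left(K,M \right)} = K^{2} - 1 = -1 + K^{2}$)
$Q = - \frac{2}{3}$ ($Q = \frac{2}{-8 + 5} = \frac{2}{-3} = 2 \left(- \frac{1}{3}\right) = - \frac{2}{3} \approx -0.66667$)
$U{\left(O \right)} = 10$ ($U{\left(O \right)} = 3 + 7 = 10$)
$q{\left(T \right)} = - \frac{2}{3}$
$r{\left(R \right)} = \left(10 + R\right) \left(-1 + R + R^{2}\right)$ ($r{\left(R \right)} = \left(R + \left(-1 + R^{2}\right)\right) \left(R + 10\right) = \left(-1 + R + R^{2}\right) \left(10 + R\right) = \left(10 + R\right) \left(-1 + R + R^{2}\right)$)
$r{\left(q{\left(\left(-1 + 3\right) + 6 \right)} \right)} - 10477 = \left(-10 + \left(- \frac{2}{3}\right)^{3} + 9 \left(- \frac{2}{3}\right) + 11 \left(- \frac{2}{3}\right)^{2}\right) - 10477 = \left(-10 - \frac{8}{27} - 6 + 11 \cdot \frac{4}{9}\right) - 10477 = \left(-10 - \frac{8}{27} - 6 + \frac{44}{9}\right) - 10477 = - \frac{308}{27} - 10477 = - \frac{283187}{27}$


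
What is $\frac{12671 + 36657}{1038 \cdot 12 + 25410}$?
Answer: $\frac{24664}{18933} \approx 1.3027$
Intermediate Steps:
$\frac{12671 + 36657}{1038 \cdot 12 + 25410} = \frac{49328}{12456 + 25410} = \frac{49328}{37866} = 49328 \cdot \frac{1}{37866} = \frac{24664}{18933}$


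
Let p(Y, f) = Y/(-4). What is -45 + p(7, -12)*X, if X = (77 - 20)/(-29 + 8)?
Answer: -161/4 ≈ -40.250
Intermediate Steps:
X = -19/7 (X = 57/(-21) = 57*(-1/21) = -19/7 ≈ -2.7143)
p(Y, f) = -Y/4 (p(Y, f) = Y*(-¼) = -Y/4)
-45 + p(7, -12)*X = -45 - ¼*7*(-19/7) = -45 - 7/4*(-19/7) = -45 + 19/4 = -161/4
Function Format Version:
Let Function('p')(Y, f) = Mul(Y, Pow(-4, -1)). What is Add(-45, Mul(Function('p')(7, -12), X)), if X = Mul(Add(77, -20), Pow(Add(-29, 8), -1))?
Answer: Rational(-161, 4) ≈ -40.250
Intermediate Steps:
X = Rational(-19, 7) (X = Mul(57, Pow(-21, -1)) = Mul(57, Rational(-1, 21)) = Rational(-19, 7) ≈ -2.7143)
Function('p')(Y, f) = Mul(Rational(-1, 4), Y) (Function('p')(Y, f) = Mul(Y, Rational(-1, 4)) = Mul(Rational(-1, 4), Y))
Add(-45, Mul(Function('p')(7, -12), X)) = Add(-45, Mul(Mul(Rational(-1, 4), 7), Rational(-19, 7))) = Add(-45, Mul(Rational(-7, 4), Rational(-19, 7))) = Add(-45, Rational(19, 4)) = Rational(-161, 4)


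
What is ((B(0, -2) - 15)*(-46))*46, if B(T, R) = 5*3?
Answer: 0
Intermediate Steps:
B(T, R) = 15
((B(0, -2) - 15)*(-46))*46 = ((15 - 15)*(-46))*46 = (0*(-46))*46 = 0*46 = 0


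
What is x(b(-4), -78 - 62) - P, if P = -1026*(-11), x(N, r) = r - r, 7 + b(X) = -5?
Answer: -11286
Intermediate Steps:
b(X) = -12 (b(X) = -7 - 5 = -12)
x(N, r) = 0
P = 11286
x(b(-4), -78 - 62) - P = 0 - 1*11286 = 0 - 11286 = -11286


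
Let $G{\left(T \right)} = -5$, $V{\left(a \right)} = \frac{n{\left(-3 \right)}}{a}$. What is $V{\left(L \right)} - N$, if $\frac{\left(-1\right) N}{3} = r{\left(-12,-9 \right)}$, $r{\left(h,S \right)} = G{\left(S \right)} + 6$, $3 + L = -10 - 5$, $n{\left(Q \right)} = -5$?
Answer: $\frac{59}{18} \approx 3.2778$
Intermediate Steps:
$L = -18$ ($L = -3 - 15 = -18$)
$V{\left(a \right)} = - \frac{5}{a}$
$r{\left(h,S \right)} = 1$ ($r{\left(h,S \right)} = -5 + 6 = 1$)
$N = -3$ ($N = \left(-3\right) 1 = -3$)
$V{\left(L \right)} - N = - \frac{5}{-18} - -3 = \left(-5\right) \left(- \frac{1}{18}\right) + 3 = \frac{5}{18} + 3 = \frac{59}{18}$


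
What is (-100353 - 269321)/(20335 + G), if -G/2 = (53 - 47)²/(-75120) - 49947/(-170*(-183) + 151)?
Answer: -36171466000820/1990030083553 ≈ -18.176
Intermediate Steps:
G = 312762003/97846930 (G = -2*((53 - 47)²/(-75120) - 49947/(-170*(-183) + 151)) = -2*(6²*(-1/75120) - 49947/(31110 + 151)) = -2*(36*(-1/75120) - 49947/31261) = -2*(-3/6260 - 49947*1/31261) = -2*(-3/6260 - 49947/31261) = -2*(-312762003/195693860) = 312762003/97846930 ≈ 3.1964)
(-100353 - 269321)/(20335 + G) = (-100353 - 269321)/(20335 + 312762003/97846930) = -369674/1990030083553/97846930 = -369674*97846930/1990030083553 = -36171466000820/1990030083553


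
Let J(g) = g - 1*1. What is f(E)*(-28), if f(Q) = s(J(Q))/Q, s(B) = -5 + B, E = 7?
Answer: -4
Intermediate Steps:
J(g) = -1 + g (J(g) = g - 1 = -1 + g)
f(Q) = (-6 + Q)/Q (f(Q) = (-5 + (-1 + Q))/Q = (-6 + Q)/Q)
f(E)*(-28) = ((-6 + 7)/7)*(-28) = ((⅐)*1)*(-28) = (⅐)*(-28) = -4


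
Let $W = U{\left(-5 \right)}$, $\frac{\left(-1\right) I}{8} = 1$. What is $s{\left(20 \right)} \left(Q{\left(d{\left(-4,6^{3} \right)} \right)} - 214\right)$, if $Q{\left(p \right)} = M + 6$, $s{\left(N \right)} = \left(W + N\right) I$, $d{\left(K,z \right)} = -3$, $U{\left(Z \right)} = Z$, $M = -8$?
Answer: $25920$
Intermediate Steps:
$I = -8$ ($I = \left(-8\right) 1 = -8$)
$W = -5$
$s{\left(N \right)} = 40 - 8 N$ ($s{\left(N \right)} = \left(-5 + N\right) \left(-8\right) = 40 - 8 N$)
$Q{\left(p \right)} = -2$ ($Q{\left(p \right)} = -8 + 6 = -2$)
$s{\left(20 \right)} \left(Q{\left(d{\left(-4,6^{3} \right)} \right)} - 214\right) = \left(40 - 160\right) \left(-2 - 214\right) = \left(40 - 160\right) \left(-216\right) = \left(-120\right) \left(-216\right) = 25920$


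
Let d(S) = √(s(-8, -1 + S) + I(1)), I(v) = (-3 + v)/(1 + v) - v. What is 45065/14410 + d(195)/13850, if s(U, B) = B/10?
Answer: 9013/2882 + √435/69250 ≈ 3.1276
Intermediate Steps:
s(U, B) = B/10 (s(U, B) = B*(⅒) = B/10)
I(v) = -v + (-3 + v)/(1 + v) (I(v) = (-3 + v)/(1 + v) - v = -v + (-3 + v)/(1 + v))
d(S) = √(-21/10 + S/10) (d(S) = √((-1 + S)/10 + (-3 - 1*1²)/(1 + 1)) = √((-⅒ + S/10) + (-3 - 1*1)/2) = √((-⅒ + S/10) + (-3 - 1)/2) = √((-⅒ + S/10) + (½)*(-4)) = √((-⅒ + S/10) - 2) = √(-21/10 + S/10))
45065/14410 + d(195)/13850 = 45065/14410 + (√(-210 + 10*195)/10)/13850 = 45065*(1/14410) + (√(-210 + 1950)/10)*(1/13850) = 9013/2882 + (√1740/10)*(1/13850) = 9013/2882 + ((2*√435)/10)*(1/13850) = 9013/2882 + (√435/5)*(1/13850) = 9013/2882 + √435/69250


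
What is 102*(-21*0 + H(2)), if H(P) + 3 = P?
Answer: -102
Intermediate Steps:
H(P) = -3 + P
102*(-21*0 + H(2)) = 102*(-21*0 + (-3 + 2)) = 102*(0 - 1) = 102*(-1) = -102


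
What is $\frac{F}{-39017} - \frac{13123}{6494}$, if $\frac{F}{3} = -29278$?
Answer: $\frac{58373905}{253376398} \approx 0.23038$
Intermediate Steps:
$F = -87834$ ($F = 3 \left(-29278\right) = -87834$)
$\frac{F}{-39017} - \frac{13123}{6494} = - \frac{87834}{-39017} - \frac{13123}{6494} = \left(-87834\right) \left(- \frac{1}{39017}\right) - \frac{13123}{6494} = \frac{87834}{39017} - \frac{13123}{6494} = \frac{58373905}{253376398}$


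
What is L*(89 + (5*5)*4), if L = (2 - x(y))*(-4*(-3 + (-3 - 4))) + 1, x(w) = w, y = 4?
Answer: -14931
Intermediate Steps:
L = -79 (L = (2 - 1*4)*(-4*(-3 + (-3 - 4))) + 1 = (2 - 4)*(-4*(-3 - 7)) + 1 = -(-8)*(-10) + 1 = -2*40 + 1 = -80 + 1 = -79)
L*(89 + (5*5)*4) = -79*(89 + (5*5)*4) = -79*(89 + 25*4) = -79*(89 + 100) = -79*189 = -14931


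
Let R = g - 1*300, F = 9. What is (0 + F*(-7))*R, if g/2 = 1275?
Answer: -141750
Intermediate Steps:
g = 2550 (g = 2*1275 = 2550)
R = 2250 (R = 2550 - 1*300 = 2550 - 300 = 2250)
(0 + F*(-7))*R = (0 + 9*(-7))*2250 = (0 - 63)*2250 = -63*2250 = -141750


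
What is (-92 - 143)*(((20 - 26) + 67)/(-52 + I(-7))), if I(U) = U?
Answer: 14335/59 ≈ 242.97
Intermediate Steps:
(-92 - 143)*(((20 - 26) + 67)/(-52 + I(-7))) = (-92 - 143)*(((20 - 26) + 67)/(-52 - 7)) = -235*(-6 + 67)/(-59) = -14335*(-1)/59 = -235*(-61/59) = 14335/59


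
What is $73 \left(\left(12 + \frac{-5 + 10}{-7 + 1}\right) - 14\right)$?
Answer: $- \frac{1241}{6} \approx -206.83$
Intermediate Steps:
$73 \left(\left(12 + \frac{-5 + 10}{-7 + 1}\right) - 14\right) = 73 \left(\left(12 + \frac{5}{-6}\right) - 14\right) = 73 \left(\left(12 + 5 \left(- \frac{1}{6}\right)\right) - 14\right) = 73 \left(\left(12 - \frac{5}{6}\right) - 14\right) = 73 \left(\frac{67}{6} - 14\right) = 73 \left(- \frac{17}{6}\right) = - \frac{1241}{6}$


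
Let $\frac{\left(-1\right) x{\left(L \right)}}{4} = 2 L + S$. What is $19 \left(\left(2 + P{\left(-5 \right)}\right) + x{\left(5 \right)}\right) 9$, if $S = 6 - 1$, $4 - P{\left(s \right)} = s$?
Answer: $-8379$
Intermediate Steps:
$P{\left(s \right)} = 4 - s$
$S = 5$
$x{\left(L \right)} = -20 - 8 L$ ($x{\left(L \right)} = - 4 \left(2 L + 5\right) = - 4 \left(5 + 2 L\right) = -20 - 8 L$)
$19 \left(\left(2 + P{\left(-5 \right)}\right) + x{\left(5 \right)}\right) 9 = 19 \left(\left(2 + \left(4 - -5\right)\right) - 60\right) 9 = 19 \left(\left(2 + \left(4 + 5\right)\right) - 60\right) 9 = 19 \left(\left(2 + 9\right) - 60\right) 9 = 19 \left(11 - 60\right) 9 = 19 \left(-49\right) 9 = \left(-931\right) 9 = -8379$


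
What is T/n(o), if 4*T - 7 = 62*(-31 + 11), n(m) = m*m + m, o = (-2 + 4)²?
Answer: -1233/80 ≈ -15.413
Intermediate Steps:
o = 4 (o = 2² = 4)
n(m) = m + m² (n(m) = m² + m = m + m²)
T = -1233/4 (T = 7/4 + (62*(-31 + 11))/4 = 7/4 + (62*(-20))/4 = 7/4 + (¼)*(-1240) = 7/4 - 310 = -1233/4 ≈ -308.25)
T/n(o) = -1233*1/(4*(1 + 4))/4 = -1233/(4*(4*5)) = -1233/4/20 = -1233/4*1/20 = -1233/80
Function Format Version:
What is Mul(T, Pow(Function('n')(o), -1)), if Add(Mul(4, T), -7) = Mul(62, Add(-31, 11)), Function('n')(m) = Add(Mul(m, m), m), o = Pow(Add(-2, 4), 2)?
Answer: Rational(-1233, 80) ≈ -15.413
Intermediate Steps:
o = 4 (o = Pow(2, 2) = 4)
Function('n')(m) = Add(m, Pow(m, 2)) (Function('n')(m) = Add(Pow(m, 2), m) = Add(m, Pow(m, 2)))
T = Rational(-1233, 4) (T = Add(Rational(7, 4), Mul(Rational(1, 4), Mul(62, Add(-31, 11)))) = Add(Rational(7, 4), Mul(Rational(1, 4), Mul(62, -20))) = Add(Rational(7, 4), Mul(Rational(1, 4), -1240)) = Add(Rational(7, 4), -310) = Rational(-1233, 4) ≈ -308.25)
Mul(T, Pow(Function('n')(o), -1)) = Mul(Rational(-1233, 4), Pow(Mul(4, Add(1, 4)), -1)) = Mul(Rational(-1233, 4), Pow(Mul(4, 5), -1)) = Mul(Rational(-1233, 4), Pow(20, -1)) = Mul(Rational(-1233, 4), Rational(1, 20)) = Rational(-1233, 80)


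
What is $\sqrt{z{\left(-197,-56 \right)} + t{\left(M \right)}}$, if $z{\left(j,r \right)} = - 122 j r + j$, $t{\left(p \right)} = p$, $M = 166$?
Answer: $i \sqrt{1345935} \approx 1160.1 i$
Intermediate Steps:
$z{\left(j,r \right)} = j - 122 j r$ ($z{\left(j,r \right)} = - 122 j r + j = j - 122 j r$)
$\sqrt{z{\left(-197,-56 \right)} + t{\left(M \right)}} = \sqrt{- 197 \left(1 - -6832\right) + 166} = \sqrt{- 197 \left(1 + 6832\right) + 166} = \sqrt{\left(-197\right) 6833 + 166} = \sqrt{-1346101 + 166} = \sqrt{-1345935} = i \sqrt{1345935}$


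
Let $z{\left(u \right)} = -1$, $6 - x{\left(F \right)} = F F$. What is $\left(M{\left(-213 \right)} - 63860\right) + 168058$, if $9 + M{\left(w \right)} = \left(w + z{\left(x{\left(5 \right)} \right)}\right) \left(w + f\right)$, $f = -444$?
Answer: $244787$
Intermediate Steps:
$x{\left(F \right)} = 6 - F^{2}$ ($x{\left(F \right)} = 6 - F F = 6 - F^{2}$)
$M{\left(w \right)} = -9 + \left(-1 + w\right) \left(-444 + w\right)$ ($M{\left(w \right)} = -9 + \left(w - 1\right) \left(w - 444\right) = -9 + \left(-1 + w\right) \left(-444 + w\right)$)
$\left(M{\left(-213 \right)} - 63860\right) + 168058 = \left(\left(435 + \left(-213\right)^{2} - -94785\right) - 63860\right) + 168058 = \left(\left(435 + 45369 + 94785\right) - 63860\right) + 168058 = \left(140589 - 63860\right) + 168058 = 76729 + 168058 = 244787$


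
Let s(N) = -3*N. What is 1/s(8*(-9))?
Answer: 1/216 ≈ 0.0046296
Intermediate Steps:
1/s(8*(-9)) = 1/(-24*(-9)) = 1/(-3*(-72)) = 1/216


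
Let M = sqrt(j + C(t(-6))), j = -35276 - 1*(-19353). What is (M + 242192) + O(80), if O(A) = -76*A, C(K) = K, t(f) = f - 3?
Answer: 236112 + 2*I*sqrt(3983) ≈ 2.3611e+5 + 126.22*I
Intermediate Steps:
t(f) = -3 + f
j = -15923 (j = -35276 + 19353 = -15923)
M = 2*I*sqrt(3983) (M = sqrt(-15923 + (-3 - 6)) = sqrt(-15923 - 9) = sqrt(-15932) = 2*I*sqrt(3983) ≈ 126.22*I)
O(A) = -76*A
(M + 242192) + O(80) = (2*I*sqrt(3983) + 242192) - 76*80 = (242192 + 2*I*sqrt(3983)) - 6080 = 236112 + 2*I*sqrt(3983)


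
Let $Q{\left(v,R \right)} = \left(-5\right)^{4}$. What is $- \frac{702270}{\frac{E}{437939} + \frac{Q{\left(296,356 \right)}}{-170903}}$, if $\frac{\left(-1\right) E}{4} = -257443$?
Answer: $- \frac{17520486864580530}{58572470747} \approx -2.9913 \cdot 10^{5}$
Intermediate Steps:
$E = 1029772$ ($E = \left(-4\right) \left(-257443\right) = 1029772$)
$Q{\left(v,R \right)} = 625$
$- \frac{702270}{\frac{E}{437939} + \frac{Q{\left(296,356 \right)}}{-170903}} = - \frac{702270}{\frac{1029772}{437939} + \frac{625}{-170903}} = - \frac{702270}{1029772 \cdot \frac{1}{437939} + 625 \left(- \frac{1}{170903}\right)} = - \frac{702270}{\frac{1029772}{437939} - \frac{625}{170903}} = - \frac{702270}{\frac{175717412241}{74845088917}} = \left(-702270\right) \frac{74845088917}{175717412241} = - \frac{17520486864580530}{58572470747}$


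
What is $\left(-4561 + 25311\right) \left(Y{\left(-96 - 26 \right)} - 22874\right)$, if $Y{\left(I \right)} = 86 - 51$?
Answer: $-473909250$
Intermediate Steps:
$Y{\left(I \right)} = 35$ ($Y{\left(I \right)} = 86 - 51 = 35$)
$\left(-4561 + 25311\right) \left(Y{\left(-96 - 26 \right)} - 22874\right) = \left(-4561 + 25311\right) \left(35 - 22874\right) = 20750 \left(-22839\right) = -473909250$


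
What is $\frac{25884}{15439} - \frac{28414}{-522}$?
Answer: $\frac{226097597}{4029579} \approx 56.109$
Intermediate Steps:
$\frac{25884}{15439} - \frac{28414}{-522} = 25884 \cdot \frac{1}{15439} - - \frac{14207}{261} = \frac{25884}{15439} + \frac{14207}{261} = \frac{226097597}{4029579}$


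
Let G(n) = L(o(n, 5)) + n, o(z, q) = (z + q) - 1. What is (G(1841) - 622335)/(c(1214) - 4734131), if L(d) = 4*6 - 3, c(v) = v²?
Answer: 620473/3260335 ≈ 0.19031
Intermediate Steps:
o(z, q) = -1 + q + z (o(z, q) = (q + z) - 1 = -1 + q + z)
L(d) = 21 (L(d) = 24 - 3 = 21)
G(n) = 21 + n
(G(1841) - 622335)/(c(1214) - 4734131) = ((21 + 1841) - 622335)/(1214² - 4734131) = (1862 - 622335)/(1473796 - 4734131) = -620473/(-3260335) = -620473*(-1/3260335) = 620473/3260335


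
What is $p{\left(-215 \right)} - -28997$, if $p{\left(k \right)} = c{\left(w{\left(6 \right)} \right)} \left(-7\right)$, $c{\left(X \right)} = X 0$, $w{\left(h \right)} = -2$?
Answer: $28997$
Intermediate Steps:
$c{\left(X \right)} = 0$
$p{\left(k \right)} = 0$ ($p{\left(k \right)} = 0 \left(-7\right) = 0$)
$p{\left(-215 \right)} - -28997 = 0 - -28997 = 0 + 28997 = 28997$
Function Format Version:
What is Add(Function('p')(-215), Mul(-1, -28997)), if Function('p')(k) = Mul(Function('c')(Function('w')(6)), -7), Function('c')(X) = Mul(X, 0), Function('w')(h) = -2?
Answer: 28997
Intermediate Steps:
Function('c')(X) = 0
Function('p')(k) = 0 (Function('p')(k) = Mul(0, -7) = 0)
Add(Function('p')(-215), Mul(-1, -28997)) = Add(0, Mul(-1, -28997)) = Add(0, 28997) = 28997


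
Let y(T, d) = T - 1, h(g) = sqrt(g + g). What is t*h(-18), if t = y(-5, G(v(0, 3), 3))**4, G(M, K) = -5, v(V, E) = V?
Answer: 7776*I ≈ 7776.0*I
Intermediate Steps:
h(g) = sqrt(2)*sqrt(g) (h(g) = sqrt(2*g) = sqrt(2)*sqrt(g))
y(T, d) = -1 + T
t = 1296 (t = (-1 - 5)**4 = (-6)**4 = 1296)
t*h(-18) = 1296*(sqrt(2)*sqrt(-18)) = 1296*(sqrt(2)*(3*I*sqrt(2))) = 1296*(6*I) = 7776*I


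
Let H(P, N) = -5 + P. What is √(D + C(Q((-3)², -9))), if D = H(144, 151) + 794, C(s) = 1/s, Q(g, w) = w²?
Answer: √75574/9 ≈ 30.545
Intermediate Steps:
D = 933 (D = (-5 + 144) + 794 = 139 + 794 = 933)
√(D + C(Q((-3)², -9))) = √(933 + 1/((-9)²)) = √(933 + 1/81) = √(75574/81) = √75574/9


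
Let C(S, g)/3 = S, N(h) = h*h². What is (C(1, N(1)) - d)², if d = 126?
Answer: 15129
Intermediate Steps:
N(h) = h³
C(S, g) = 3*S
(C(1, N(1)) - d)² = (3*1 - 1*126)² = (3 - 126)² = (-123)² = 15129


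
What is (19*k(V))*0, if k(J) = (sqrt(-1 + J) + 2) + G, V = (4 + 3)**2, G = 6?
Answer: 0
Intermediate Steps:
V = 49 (V = 7**2 = 49)
k(J) = 8 + sqrt(-1 + J) (k(J) = (sqrt(-1 + J) + 2) + 6 = (2 + sqrt(-1 + J)) + 6 = 8 + sqrt(-1 + J))
(19*k(V))*0 = (19*(8 + sqrt(-1 + 49)))*0 = (19*(8 + sqrt(48)))*0 = (19*(8 + 4*sqrt(3)))*0 = (152 + 76*sqrt(3))*0 = 0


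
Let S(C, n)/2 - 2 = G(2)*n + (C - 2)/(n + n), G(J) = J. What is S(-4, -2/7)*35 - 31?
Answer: 804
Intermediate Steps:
S(C, n) = 4 + 4*n + (-2 + C)/n (S(C, n) = 4 + 2*(2*n + (C - 2)/(n + n)) = 4 + 2*(2*n + (-2 + C)/((2*n))) = 4 + 2*(2*n + (-2 + C)*(1/(2*n))) = 4 + 2*(2*n + (-2 + C)/(2*n)) = 4 + (4*n + (-2 + C)/n) = 4 + 4*n + (-2 + C)/n)
S(-4, -2/7)*35 - 31 = ((-2 - 4 + 4*(-2/7)*(1 - 2/7))/((-2/7)))*35 - 31 = ((-2 - 4 + 4*(-2*⅐)*(1 - 2*⅐))/((-2*⅐)))*35 - 31 = ((-2 - 4 + 4*(-2/7)*(1 - 2/7))/(-2/7))*35 - 31 = -7*(-2 - 4 + 4*(-2/7)*(5/7))/2*35 - 31 = -7*(-2 - 4 - 40/49)/2*35 - 31 = -7/2*(-334/49)*35 - 31 = (167/7)*35 - 31 = 835 - 31 = 804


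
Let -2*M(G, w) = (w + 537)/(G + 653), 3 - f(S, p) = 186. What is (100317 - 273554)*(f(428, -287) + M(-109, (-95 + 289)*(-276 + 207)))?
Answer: 32266257435/1088 ≈ 2.9656e+7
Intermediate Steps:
f(S, p) = -183 (f(S, p) = 3 - 1*186 = 3 - 186 = -183)
M(G, w) = -(537 + w)/(2*(653 + G)) (M(G, w) = -(w + 537)/(2*(G + 653)) = -(537 + w)/(2*(653 + G)))
(100317 - 273554)*(f(428, -287) + M(-109, (-95 + 289)*(-276 + 207))) = (100317 - 273554)*(-183 + (-537 - (-95 + 289)*(-276 + 207))/(2*(653 - 109))) = -173237*(-183 + (½)*(-537 - 194*(-69))/544) = -173237*(-183 + (½)*(1/544)*(-537 - 1*(-13386))) = -173237*(-183 + (½)*(1/544)*(-537 + 13386)) = -173237*(-183 + (½)*(1/544)*12849) = -173237*(-183 + 12849/1088) = -173237*(-186255/1088) = 32266257435/1088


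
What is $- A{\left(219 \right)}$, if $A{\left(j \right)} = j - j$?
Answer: $0$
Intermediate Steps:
$A{\left(j \right)} = 0$
$- A{\left(219 \right)} = \left(-1\right) 0 = 0$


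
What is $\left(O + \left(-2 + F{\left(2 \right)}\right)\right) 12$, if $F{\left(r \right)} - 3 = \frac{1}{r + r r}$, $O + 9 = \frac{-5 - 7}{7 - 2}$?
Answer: $- \frac{614}{5} \approx -122.8$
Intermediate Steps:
$O = - \frac{57}{5}$ ($O = -9 + \frac{-5 - 7}{7 - 2} = -9 - \frac{12}{5} = - \frac{57}{5} \approx -11.4$)
$F{\left(r \right)} = 3 + \frac{1}{r + r^{2}}$ ($F{\left(r \right)} = 3 + \frac{1}{r + r r} = 3 + \frac{1}{r + r^{2}}$)
$\left(O + \left(-2 + F{\left(2 \right)}\right)\right) 12 = \left(- \frac{57}{5} - \left(2 - \frac{1 + 3 \cdot 2 + 3 \cdot 2^{2}}{2 \left(1 + 2\right)}\right)\right) 12 = \left(- \frac{57}{5} - \left(2 - \frac{1 + 6 + 3 \cdot 4}{2 \cdot 3}\right)\right) 12 = \left(- \frac{57}{5} - \left(2 - \frac{1 + 6 + 12}{6}\right)\right) 12 = \left(- \frac{57}{5} - \left(2 - \frac{19}{6}\right)\right) 12 = \left(- \frac{57}{5} + \left(-2 + \frac{19}{6}\right)\right) 12 = \left(- \frac{57}{5} + \frac{7}{6}\right) 12 = \left(- \frac{307}{30}\right) 12 = - \frac{614}{5}$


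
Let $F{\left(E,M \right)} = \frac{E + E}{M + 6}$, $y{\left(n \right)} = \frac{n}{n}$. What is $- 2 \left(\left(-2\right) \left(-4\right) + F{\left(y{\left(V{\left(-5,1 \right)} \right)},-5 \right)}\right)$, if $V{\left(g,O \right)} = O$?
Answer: $-20$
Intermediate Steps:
$y{\left(n \right)} = 1$
$F{\left(E,M \right)} = \frac{2 E}{6 + M}$
$- 2 \left(\left(-2\right) \left(-4\right) + F{\left(y{\left(V{\left(-5,1 \right)} \right)},-5 \right)}\right) = - 2 \left(\left(-2\right) \left(-4\right) + 2 \cdot 1 \frac{1}{6 - 5}\right) = - 2 \left(8 + 2 \cdot 1 \cdot 1^{-1}\right) = - 2 \left(8 + 2 \cdot 1 \cdot 1\right) = - 2 \left(8 + 2\right) = \left(-2\right) 10 = -20$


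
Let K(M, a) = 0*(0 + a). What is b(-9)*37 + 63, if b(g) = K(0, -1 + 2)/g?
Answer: 63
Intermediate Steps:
K(M, a) = 0 (K(M, a) = 0*a = 0)
b(g) = 0 (b(g) = 0/g = 0)
b(-9)*37 + 63 = 0*37 + 63 = 0 + 63 = 63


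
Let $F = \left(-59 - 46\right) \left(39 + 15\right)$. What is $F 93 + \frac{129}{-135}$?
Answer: $- \frac{23728993}{45} \approx -5.2731 \cdot 10^{5}$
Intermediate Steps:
$F = -5670$ ($F = \left(-105\right) 54 = -5670$)
$F 93 + \frac{129}{-135} = \left(-5670\right) 93 + \frac{129}{-135} = -527310 + 129 \left(- \frac{1}{135}\right) = -527310 - \frac{43}{45} = - \frac{23728993}{45}$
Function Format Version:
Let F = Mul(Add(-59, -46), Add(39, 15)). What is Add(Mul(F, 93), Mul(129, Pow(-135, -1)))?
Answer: Rational(-23728993, 45) ≈ -5.2731e+5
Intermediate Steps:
F = -5670 (F = Mul(-105, 54) = -5670)
Add(Mul(F, 93), Mul(129, Pow(-135, -1))) = Add(Mul(-5670, 93), Mul(129, Pow(-135, -1))) = Add(-527310, Mul(129, Rational(-1, 135))) = Add(-527310, Rational(-43, 45)) = Rational(-23728993, 45)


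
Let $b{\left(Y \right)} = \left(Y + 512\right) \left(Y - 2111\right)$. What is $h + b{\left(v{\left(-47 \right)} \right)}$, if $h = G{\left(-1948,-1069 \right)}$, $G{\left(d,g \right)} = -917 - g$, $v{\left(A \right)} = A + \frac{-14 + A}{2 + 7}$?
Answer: $- \frac{80335580}{81} \approx -9.918 \cdot 10^{5}$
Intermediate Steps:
$v{\left(A \right)} = - \frac{14}{9} + \frac{10 A}{9}$ ($v{\left(A \right)} = A + \frac{-14 + A}{9} = A + \left(-14 + A\right) \frac{1}{9} = A + \left(- \frac{14}{9} + \frac{A}{9}\right) = - \frac{14}{9} + \frac{10 A}{9}$)
$b{\left(Y \right)} = \left(-2111 + Y\right) \left(512 + Y\right)$ ($b{\left(Y \right)} = \left(512 + Y\right) \left(-2111 + Y\right) = \left(-2111 + Y\right) \left(512 + Y\right)$)
$h = 152$ ($h = -917 - -1069 = -917 + 1069 = 152$)
$h + b{\left(v{\left(-47 \right)} \right)} = 152 - \left(1080832 - \left(- \frac{14}{9} + \frac{10}{9} \left(-47\right)\right)^{2} + 1599 \left(- \frac{14}{9} + \frac{10}{9} \left(-47\right)\right)\right) = 152 - \left(1080832 - \left(- \frac{14}{9} - \frac{470}{9}\right)^{2} + 1599 \left(- \frac{14}{9} - \frac{470}{9}\right)\right) = 152 - \left(\frac{2984524}{3} - \frac{234256}{81}\right) = 152 + \left(-1080832 + \frac{234256}{81} + \frac{257972}{3}\right) = 152 - \frac{80347892}{81} = - \frac{80335580}{81}$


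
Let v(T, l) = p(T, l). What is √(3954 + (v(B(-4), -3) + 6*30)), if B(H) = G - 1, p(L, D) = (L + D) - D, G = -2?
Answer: 9*√51 ≈ 64.273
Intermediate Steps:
p(L, D) = L (p(L, D) = (D + L) - D = L)
B(H) = -3 (B(H) = -2 - 1 = -3)
v(T, l) = T
√(3954 + (v(B(-4), -3) + 6*30)) = √(3954 + (-3 + 6*30)) = √(3954 + (-3 + 180)) = √(3954 + 177) = √4131 = 9*√51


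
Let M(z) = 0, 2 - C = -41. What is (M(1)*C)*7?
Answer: 0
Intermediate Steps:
C = 43 (C = 2 - 1*(-41) = 2 + 41 = 43)
(M(1)*C)*7 = (0*43)*7 = 0*7 = 0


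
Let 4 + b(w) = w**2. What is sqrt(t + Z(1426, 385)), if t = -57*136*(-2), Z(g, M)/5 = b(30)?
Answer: 4*sqrt(1249) ≈ 141.36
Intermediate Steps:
b(w) = -4 + w**2
Z(g, M) = 4480 (Z(g, M) = 5*(-4 + 30**2) = 5*(-4 + 900) = 5*896 = 4480)
t = 15504 (t = -7752*(-2) = 15504)
sqrt(t + Z(1426, 385)) = sqrt(15504 + 4480) = sqrt(19984) = 4*sqrt(1249)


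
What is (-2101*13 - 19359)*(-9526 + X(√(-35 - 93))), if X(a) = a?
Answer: 444597472 - 373376*I*√2 ≈ 4.446e+8 - 5.2803e+5*I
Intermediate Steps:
(-2101*13 - 19359)*(-9526 + X(√(-35 - 93))) = (-2101*13 - 19359)*(-9526 + √(-35 - 93)) = (-27313 - 19359)*(-9526 + √(-128)) = -46672*(-9526 + 8*I*√2) = 444597472 - 373376*I*√2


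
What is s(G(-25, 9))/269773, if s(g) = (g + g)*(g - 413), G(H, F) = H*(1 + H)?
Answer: 13200/15869 ≈ 0.83181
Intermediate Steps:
s(g) = 2*g*(-413 + g) (s(g) = (2*g)*(-413 + g) = 2*g*(-413 + g))
s(G(-25, 9))/269773 = (2*(-25*(1 - 25))*(-413 - 25*(1 - 25)))/269773 = (2*(-25*(-24))*(-413 - 25*(-24)))*(1/269773) = (2*600*(-413 + 600))*(1/269773) = (2*600*187)*(1/269773) = 224400*(1/269773) = 13200/15869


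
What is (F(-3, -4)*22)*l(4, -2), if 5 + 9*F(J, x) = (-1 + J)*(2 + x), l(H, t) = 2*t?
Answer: -88/3 ≈ -29.333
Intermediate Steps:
F(J, x) = -5/9 + (-1 + J)*(2 + x)/9 (F(J, x) = -5/9 + ((-1 + J)*(2 + x))/9 = -5/9 + (-1 + J)*(2 + x)/9)
(F(-3, -4)*22)*l(4, -2) = ((-7/9 - ⅑*(-4) + (2/9)*(-3) + (⅑)*(-3)*(-4))*22)*(2*(-2)) = ((-7/9 + 4/9 - ⅔ + 4/3)*22)*(-4) = ((⅓)*22)*(-4) = (22/3)*(-4) = -88/3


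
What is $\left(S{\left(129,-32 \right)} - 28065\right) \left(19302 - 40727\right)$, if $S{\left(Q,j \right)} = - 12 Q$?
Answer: $634458525$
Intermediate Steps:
$\left(S{\left(129,-32 \right)} - 28065\right) \left(19302 - 40727\right) = \left(\left(-12\right) 129 - 28065\right) \left(19302 - 40727\right) = \left(-1548 - 28065\right) \left(-21425\right) = \left(-29613\right) \left(-21425\right) = 634458525$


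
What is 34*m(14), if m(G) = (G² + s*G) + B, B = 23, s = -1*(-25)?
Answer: 19346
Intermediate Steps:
s = 25
m(G) = 23 + G² + 25*G (m(G) = (G² + 25*G) + 23 = 23 + G² + 25*G)
34*m(14) = 34*(23 + 14² + 25*14) = 34*(23 + 196 + 350) = 34*569 = 19346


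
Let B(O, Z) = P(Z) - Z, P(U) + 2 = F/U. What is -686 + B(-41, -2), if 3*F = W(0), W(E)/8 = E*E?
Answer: -686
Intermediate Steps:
W(E) = 8*E**2 (W(E) = 8*(E*E) = 8*E**2)
F = 0 (F = (8*0**2)/3 = (8*0)/3 = (1/3)*0 = 0)
P(U) = -2 (P(U) = -2 + 0/U = -2 + 0 = -2)
B(O, Z) = -2 - Z
-686 + B(-41, -2) = -686 + (-2 - 1*(-2)) = -686 + (-2 + 2) = -686 + 0 = -686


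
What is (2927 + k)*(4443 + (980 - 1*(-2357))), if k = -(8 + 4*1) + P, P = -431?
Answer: 19325520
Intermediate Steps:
k = -443 (k = -(8 + 4*1) - 431 = -(8 + 4) - 431 = -1*12 - 431 = -12 - 431 = -443)
(2927 + k)*(4443 + (980 - 1*(-2357))) = (2927 - 443)*(4443 + (980 - 1*(-2357))) = 2484*(4443 + (980 + 2357)) = 2484*(4443 + 3337) = 2484*7780 = 19325520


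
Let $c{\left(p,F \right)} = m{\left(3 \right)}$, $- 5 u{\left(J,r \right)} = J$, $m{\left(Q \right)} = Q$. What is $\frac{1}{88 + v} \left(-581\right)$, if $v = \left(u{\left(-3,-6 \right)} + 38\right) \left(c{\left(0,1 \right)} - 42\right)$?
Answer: $\frac{2905}{7087} \approx 0.40991$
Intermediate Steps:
$u{\left(J,r \right)} = - \frac{J}{5}$
$c{\left(p,F \right)} = 3$
$v = - \frac{7527}{5}$ ($v = \left(\left(- \frac{1}{5}\right) \left(-3\right) + 38\right) \left(3 - 42\right) = \left(\frac{3}{5} + 38\right) \left(-39\right) = \frac{193}{5} \left(-39\right) = - \frac{7527}{5} \approx -1505.4$)
$\frac{1}{88 + v} \left(-581\right) = \frac{1}{88 - \frac{7527}{5}} \left(-581\right) = \frac{1}{- \frac{7087}{5}} \left(-581\right) = \left(- \frac{5}{7087}\right) \left(-581\right) = \frac{2905}{7087}$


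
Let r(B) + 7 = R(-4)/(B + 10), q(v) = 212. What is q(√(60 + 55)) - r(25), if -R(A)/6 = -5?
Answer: 1527/7 ≈ 218.14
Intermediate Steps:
R(A) = 30 (R(A) = -6*(-5) = 30)
r(B) = -7 + 30/(10 + B) (r(B) = -7 + 30/(B + 10) = -7 + 30/(10 + B))
q(√(60 + 55)) - r(25) = 212 - (-40 - 7*25)/(10 + 25) = 212 - (-40 - 175)/35 = 212 - (-215)/35 = 212 - 1*(-43/7) = 212 + 43/7 = 1527/7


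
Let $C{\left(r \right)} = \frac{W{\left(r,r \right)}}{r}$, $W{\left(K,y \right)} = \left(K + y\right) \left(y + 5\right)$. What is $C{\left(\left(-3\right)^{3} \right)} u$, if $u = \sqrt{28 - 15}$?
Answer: $- 44 \sqrt{13} \approx -158.64$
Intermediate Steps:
$W{\left(K,y \right)} = \left(5 + y\right) \left(K + y\right)$ ($W{\left(K,y \right)} = \left(K + y\right) \left(5 + y\right) = \left(5 + y\right) \left(K + y\right)$)
$u = \sqrt{13} \approx 3.6056$
$C{\left(r \right)} = \frac{2 r^{2} + 10 r}{r}$ ($C{\left(r \right)} = \frac{r^{2} + 5 r + 5 r + r r}{r} = \frac{r^{2} + 5 r + 5 r + r^{2}}{r} = \frac{2 r^{2} + 10 r}{r}$)
$C{\left(\left(-3\right)^{3} \right)} u = \left(10 + 2 \left(-3\right)^{3}\right) \sqrt{13} = \left(10 + 2 \left(-27\right)\right) \sqrt{13} = \left(10 - 54\right) \sqrt{13} = - 44 \sqrt{13}$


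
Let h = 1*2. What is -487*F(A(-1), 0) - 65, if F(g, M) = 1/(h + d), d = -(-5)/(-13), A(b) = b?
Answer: -7696/21 ≈ -366.48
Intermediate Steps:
h = 2
d = -5/13 (d = -(-5)*(-1)/13 = -1*5/13 = -5/13 ≈ -0.38462)
F(g, M) = 13/21 (F(g, M) = 1/(2 - 5/13) = 1/(21/13) = 13/21)
-487*F(A(-1), 0) - 65 = -487*13/21 - 65 = -6331/21 - 65 = -7696/21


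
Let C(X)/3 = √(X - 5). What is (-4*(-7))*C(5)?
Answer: 0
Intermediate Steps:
C(X) = 3*√(-5 + X) (C(X) = 3*√(X - 5) = 3*√(-5 + X))
(-4*(-7))*C(5) = (-4*(-7))*(3*√(-5 + 5)) = 28*(3*√0) = 28*(3*0) = 28*0 = 0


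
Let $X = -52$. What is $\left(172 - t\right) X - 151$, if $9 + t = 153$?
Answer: $-1607$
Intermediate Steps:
$t = 144$ ($t = -9 + 153 = 144$)
$\left(172 - t\right) X - 151 = \left(172 - 144\right) \left(-52\right) - 151 = 28 \left(-52\right) - 151 = -1456 - 151 = -1607$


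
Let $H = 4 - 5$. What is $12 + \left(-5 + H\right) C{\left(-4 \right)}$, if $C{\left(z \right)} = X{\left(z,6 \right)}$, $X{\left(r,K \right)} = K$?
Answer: $-24$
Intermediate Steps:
$C{\left(z \right)} = 6$
$H = -1$ ($H = 4 - 5 = -1$)
$12 + \left(-5 + H\right) C{\left(-4 \right)} = 12 + \left(-5 - 1\right) 6 = 12 - 36 = -24$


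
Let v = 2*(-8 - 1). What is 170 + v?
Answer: 152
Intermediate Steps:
v = -18 (v = 2*(-9) = -18)
170 + v = 170 - 18 = 152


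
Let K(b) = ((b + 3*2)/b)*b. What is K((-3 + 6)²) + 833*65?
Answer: 54160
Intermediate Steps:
K(b) = 6 + b (K(b) = ((b + 6)/b)*b = ((6 + b)/b)*b = 6 + b)
K((-3 + 6)²) + 833*65 = (6 + (-3 + 6)²) + 833*65 = (6 + 3²) + 54145 = (6 + 9) + 54145 = 15 + 54145 = 54160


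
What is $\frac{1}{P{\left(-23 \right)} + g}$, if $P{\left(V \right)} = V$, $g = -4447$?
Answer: $- \frac{1}{4470} \approx -0.00022371$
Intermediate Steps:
$\frac{1}{P{\left(-23 \right)} + g} = \frac{1}{-23 - 4447} = \frac{1}{-4470} = - \frac{1}{4470}$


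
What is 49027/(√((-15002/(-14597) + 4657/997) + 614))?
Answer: 49027*√131249651443156741/9018605549 ≈ 1969.4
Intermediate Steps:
49027/(√((-15002/(-14597) + 4657/997) + 614)) = 49027/(√((-15002*(-1/14597) + 4657*(1/997)) + 614)) = 49027/(√((15002/14597 + 4657/997) + 614)) = 49027/(√(82935223/14553209 + 614)) = 49027/(√(9018605549/14553209)) = 49027/((√131249651443156741/14553209)) = 49027*(√131249651443156741/9018605549) = 49027*√131249651443156741/9018605549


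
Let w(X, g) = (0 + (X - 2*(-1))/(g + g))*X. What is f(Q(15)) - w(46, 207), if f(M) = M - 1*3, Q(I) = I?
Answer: 20/3 ≈ 6.6667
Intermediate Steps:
f(M) = -3 + M (f(M) = M - 3 = -3 + M)
w(X, g) = X*(2 + X)/(2*g) (w(X, g) = (0 + (X + 2)/((2*g)))*X = (0 + (2 + X)*(1/(2*g)))*X = (0 + (2 + X)/(2*g))*X = ((2 + X)/(2*g))*X = X*(2 + X)/(2*g))
f(Q(15)) - w(46, 207) = (-3 + 15) - 46*(2 + 46)/(2*207) = 12 - 46*48/(2*207) = 12 - 1*16/3 = 12 - 16/3 = 20/3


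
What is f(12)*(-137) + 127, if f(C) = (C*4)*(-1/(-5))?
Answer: -5941/5 ≈ -1188.2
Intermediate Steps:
f(C) = 4*C/5 (f(C) = (4*C)*(-1*(-⅕)) = (4*C)*(⅕) = 4*C/5)
f(12)*(-137) + 127 = ((⅘)*12)*(-137) + 127 = (48/5)*(-137) + 127 = -6576/5 + 127 = -5941/5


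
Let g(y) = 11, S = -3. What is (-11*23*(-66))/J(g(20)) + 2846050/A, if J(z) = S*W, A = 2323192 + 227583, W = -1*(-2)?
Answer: -283838431/102031 ≈ -2781.9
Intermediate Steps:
W = 2
A = 2550775
J(z) = -6 (J(z) = -3*2 = -6)
(-11*23*(-66))/J(g(20)) + 2846050/A = (-11*23*(-66))/(-6) + 2846050/2550775 = -253*(-66)*(-1/6) + 2846050*(1/2550775) = 16698*(-1/6) + 113842/102031 = -2783 + 113842/102031 = -283838431/102031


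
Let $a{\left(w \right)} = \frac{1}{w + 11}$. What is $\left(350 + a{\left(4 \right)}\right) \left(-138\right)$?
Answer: $- \frac{241546}{5} \approx -48309.0$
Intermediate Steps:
$a{\left(w \right)} = \frac{1}{11 + w}$
$\left(350 + a{\left(4 \right)}\right) \left(-138\right) = \left(350 + \frac{1}{11 + 4}\right) \left(-138\right) = \left(350 + \frac{1}{15}\right) \left(-138\right) = \frac{5251}{15} \left(-138\right) = - \frac{241546}{5}$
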